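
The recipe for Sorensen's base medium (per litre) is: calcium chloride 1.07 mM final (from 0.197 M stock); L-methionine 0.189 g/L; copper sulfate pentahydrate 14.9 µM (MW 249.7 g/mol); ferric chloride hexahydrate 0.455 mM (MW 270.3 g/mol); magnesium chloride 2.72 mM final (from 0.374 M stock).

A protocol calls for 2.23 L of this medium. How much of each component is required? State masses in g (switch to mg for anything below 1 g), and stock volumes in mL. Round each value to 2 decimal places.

Working volume: 2.23 L.
calcium chloride: C1V1 = C2V2 → 1.07 mM × 2230 mL ÷ 197 mM = 12.11 mL
L-methionine: 0.189 g/L × 2.23 L = 0.42147 g = 421.47 mg
copper sulfate pentahydrate: 14.9 µmol/L × 249.7 g/mol × 2.23 L ÷ 1000 = 8.30 mg
ferric chloride hexahydrate: 0.455 mmol/L × 270.3 mg/mmol × 2.23 L = 274.26 mg
magnesium chloride: dilute stock: 2.72 mM × 2230 mL ÷ 374 mM = 16.22 mL

calcium chloride 12.11 mL; L-methionine 421.47 mg; copper sulfate pentahydrate 8.30 mg; ferric chloride hexahydrate 274.26 mg; magnesium chloride 16.22 mL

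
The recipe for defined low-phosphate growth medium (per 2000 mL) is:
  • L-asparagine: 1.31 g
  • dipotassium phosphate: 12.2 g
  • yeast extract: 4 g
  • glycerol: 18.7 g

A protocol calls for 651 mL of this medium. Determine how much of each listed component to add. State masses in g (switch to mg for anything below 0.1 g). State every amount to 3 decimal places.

L-asparagine 0.426 g; dipotassium phosphate 3.971 g; yeast extract 1.302 g; glycerol 6.087 g

Ratio of target to recipe volume: 651 / 2000 = 0.3255.
L-asparagine: 1.31 g × (651 mL / 2000 mL) = 0.426 g
dipotassium phosphate: 12.2 g × (651 mL / 2000 mL) = 3.971 g
yeast extract: 4 g × (651 mL / 2000 mL) = 1.302 g
glycerol: 18.7 g × (651 mL / 2000 mL) = 6.087 g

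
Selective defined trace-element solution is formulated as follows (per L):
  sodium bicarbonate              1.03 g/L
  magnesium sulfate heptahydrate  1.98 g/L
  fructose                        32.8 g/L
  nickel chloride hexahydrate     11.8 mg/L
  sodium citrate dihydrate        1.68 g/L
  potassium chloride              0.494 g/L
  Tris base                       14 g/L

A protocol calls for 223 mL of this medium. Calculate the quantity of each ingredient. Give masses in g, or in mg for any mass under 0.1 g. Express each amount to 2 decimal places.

Working volume: 223 mL = 0.223 L.
sodium bicarbonate: 1.03 g/L × 0.223 L = 0.23 g
magnesium sulfate heptahydrate: 1.98 g/L × 0.223 L = 0.44 g
fructose: 32.8 g/L × 0.223 L = 7.31 g
nickel chloride hexahydrate: 11.8 mg/L × 0.223 L = 2.63 mg
sodium citrate dihydrate: 1.68 g/L × 0.223 L = 0.37 g
potassium chloride: 0.494 g/L × 0.223 L = 0.11 g
Tris base: 14 g/L × 0.223 L = 3.12 g

sodium bicarbonate 0.23 g; magnesium sulfate heptahydrate 0.44 g; fructose 7.31 g; nickel chloride hexahydrate 2.63 mg; sodium citrate dihydrate 0.37 g; potassium chloride 0.11 g; Tris base 3.12 g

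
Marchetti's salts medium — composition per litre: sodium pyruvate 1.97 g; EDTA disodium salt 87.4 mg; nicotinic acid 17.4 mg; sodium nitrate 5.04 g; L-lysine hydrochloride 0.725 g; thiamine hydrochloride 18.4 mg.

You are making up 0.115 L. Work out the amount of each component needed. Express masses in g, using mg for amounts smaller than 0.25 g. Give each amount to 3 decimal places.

Scale factor = 115 mL / 1000 mL = 0.115.
sodium pyruvate: 1.97 g × (115 mL / 1000 mL) = 0.22655 g = 226.550 mg
EDTA disodium salt: 87.4 mg × (115 mL / 1000 mL) = 10.051 mg
nicotinic acid: 17.4 mg × (115 mL / 1000 mL) = 2.001 mg
sodium nitrate: 5.04 g × (115 mL / 1000 mL) = 0.580 g
L-lysine hydrochloride: 0.725 g × (115 mL / 1000 mL) = 0.083375 g = 83.375 mg
thiamine hydrochloride: 18.4 mg × (115 mL / 1000 mL) = 2.116 mg

sodium pyruvate 226.550 mg; EDTA disodium salt 10.051 mg; nicotinic acid 2.001 mg; sodium nitrate 0.580 g; L-lysine hydrochloride 83.375 mg; thiamine hydrochloride 2.116 mg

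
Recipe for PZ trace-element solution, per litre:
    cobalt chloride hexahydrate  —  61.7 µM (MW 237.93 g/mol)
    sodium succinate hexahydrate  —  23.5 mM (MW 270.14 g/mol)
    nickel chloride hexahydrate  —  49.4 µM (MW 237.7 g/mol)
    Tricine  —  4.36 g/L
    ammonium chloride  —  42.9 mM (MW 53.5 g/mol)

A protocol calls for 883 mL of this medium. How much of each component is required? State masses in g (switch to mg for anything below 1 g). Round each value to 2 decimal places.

cobalt chloride hexahydrate 12.96 mg; sodium succinate hexahydrate 5.61 g; nickel chloride hexahydrate 10.37 mg; Tricine 3.85 g; ammonium chloride 2.03 g

Target volume = 883 mL = 0.883 L.
cobalt chloride hexahydrate: 61.7 µmol/L × 237.93 g/mol × 0.883 L ÷ 1000 = 12.96 mg
sodium succinate hexahydrate: 23.5 mmol/L × 270.14 g/mol × 0.883 L ÷ 1000 = 5.61 g
nickel chloride hexahydrate: 49.4 µmol/L × 237.7 g/mol × 0.883 L ÷ 1000 = 10.37 mg
Tricine: 4.36 g/L × 0.883 L = 3.85 g
ammonium chloride: 42.9 mmol/L × 53.5 g/mol × 0.883 L ÷ 1000 = 2.03 g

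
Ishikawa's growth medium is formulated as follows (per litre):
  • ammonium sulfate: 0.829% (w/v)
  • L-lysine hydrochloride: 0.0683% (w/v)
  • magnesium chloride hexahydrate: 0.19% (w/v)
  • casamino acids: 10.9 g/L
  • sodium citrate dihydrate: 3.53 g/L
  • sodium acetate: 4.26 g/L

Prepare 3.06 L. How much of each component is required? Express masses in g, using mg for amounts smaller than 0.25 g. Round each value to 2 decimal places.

Scale factor relative to 1 L: 3.06.
ammonium sulfate: 0.829 g per 100 mL × 3060 mL ÷ 100 = 25.37 g
L-lysine hydrochloride: 0.0683% w/v = 0.683 g/L → 0.683 × 3.06 L = 2.09 g
magnesium chloride hexahydrate: 0.19% w/v = 1.9 g/L → 1.9 × 3.06 L = 5.81 g
casamino acids: 10.9 g/L × 3.06 L = 33.35 g
sodium citrate dihydrate: 3.53 g/L × 3.06 L = 10.80 g
sodium acetate: 4.26 g/L × 3.06 L = 13.04 g

ammonium sulfate 25.37 g; L-lysine hydrochloride 2.09 g; magnesium chloride hexahydrate 5.81 g; casamino acids 33.35 g; sodium citrate dihydrate 10.80 g; sodium acetate 13.04 g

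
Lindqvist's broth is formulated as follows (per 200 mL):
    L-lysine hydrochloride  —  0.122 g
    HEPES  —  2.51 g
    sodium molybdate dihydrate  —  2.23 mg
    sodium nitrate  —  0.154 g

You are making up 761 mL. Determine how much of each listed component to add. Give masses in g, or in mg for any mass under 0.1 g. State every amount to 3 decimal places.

Scale factor = 761 mL / 200 mL = 3.805.
L-lysine hydrochloride: 0.122 g × (761 mL / 200 mL) = 0.464 g
HEPES: 2.51 g × (761 mL / 200 mL) = 9.551 g
sodium molybdate dihydrate: 2.23 mg × (761 mL / 200 mL) = 8.485 mg
sodium nitrate: 0.154 g × (761 mL / 200 mL) = 0.586 g

L-lysine hydrochloride 0.464 g; HEPES 9.551 g; sodium molybdate dihydrate 8.485 mg; sodium nitrate 0.586 g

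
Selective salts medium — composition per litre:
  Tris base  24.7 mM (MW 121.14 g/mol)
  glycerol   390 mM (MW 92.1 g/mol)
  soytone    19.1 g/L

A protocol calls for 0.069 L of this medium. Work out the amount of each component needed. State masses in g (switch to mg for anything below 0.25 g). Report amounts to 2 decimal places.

Tris base 206.46 mg; glycerol 2.48 g; soytone 1.32 g

Scale factor relative to 1 L: 0.069.
Tris base: 24.7 mmol/L × 121.14 mg/mmol × 0.069 L = 206.46 mg
glycerol: 390 mmol/L × 92.1 g/mol × 0.069 L ÷ 1000 = 2.48 g
soytone: 19.1 g/L × 0.069 L = 1.32 g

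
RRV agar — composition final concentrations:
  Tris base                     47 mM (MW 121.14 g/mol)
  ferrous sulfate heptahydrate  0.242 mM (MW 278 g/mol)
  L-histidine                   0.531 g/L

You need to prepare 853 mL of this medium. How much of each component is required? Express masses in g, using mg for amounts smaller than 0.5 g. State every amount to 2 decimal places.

Tris base 4.86 g; ferrous sulfate heptahydrate 57.39 mg; L-histidine 452.94 mg

Working volume: 853 mL = 0.853 L.
Tris base: 47 mmol/L × 121.14 g/mol × 0.853 L ÷ 1000 = 4.86 g
ferrous sulfate heptahydrate: 0.242 mmol/L × 278 mg/mmol × 0.853 L = 57.39 mg
L-histidine: 0.531 g/L × 0.853 L = 0.452943 g = 452.94 mg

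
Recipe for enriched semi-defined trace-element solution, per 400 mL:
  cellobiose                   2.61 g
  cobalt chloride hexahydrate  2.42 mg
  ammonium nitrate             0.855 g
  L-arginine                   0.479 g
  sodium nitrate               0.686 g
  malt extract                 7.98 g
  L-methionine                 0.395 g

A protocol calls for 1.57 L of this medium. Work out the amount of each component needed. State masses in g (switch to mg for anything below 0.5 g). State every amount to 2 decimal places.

Scale factor = 1570 mL / 400 mL = 3.925.
cellobiose: 2.61 g × (1570 mL / 400 mL) = 10.24 g
cobalt chloride hexahydrate: 2.42 mg × (1570 mL / 400 mL) = 9.50 mg
ammonium nitrate: 0.855 g × (1570 mL / 400 mL) = 3.36 g
L-arginine: 0.479 g × (1570 mL / 400 mL) = 1.88 g
sodium nitrate: 0.686 g × (1570 mL / 400 mL) = 2.69 g
malt extract: 7.98 g × (1570 mL / 400 mL) = 31.32 g
L-methionine: 0.395 g × (1570 mL / 400 mL) = 1.55 g

cellobiose 10.24 g; cobalt chloride hexahydrate 9.50 mg; ammonium nitrate 3.36 g; L-arginine 1.88 g; sodium nitrate 2.69 g; malt extract 31.32 g; L-methionine 1.55 g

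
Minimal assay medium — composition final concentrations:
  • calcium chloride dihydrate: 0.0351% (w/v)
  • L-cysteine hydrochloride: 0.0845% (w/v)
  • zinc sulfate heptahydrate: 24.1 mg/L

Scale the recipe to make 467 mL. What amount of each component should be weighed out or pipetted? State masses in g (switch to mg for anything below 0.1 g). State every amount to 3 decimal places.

Working volume: 467 mL = 0.467 L.
calcium chloride dihydrate: 0.0351 g per 100 mL × 467 mL ÷ 100 = 0.164 g
L-cysteine hydrochloride: 0.0845% w/v = 0.845 g/L → 0.845 × 0.467 L = 0.395 g
zinc sulfate heptahydrate: 24.1 mg/L × 0.467 L = 11.255 mg

calcium chloride dihydrate 0.164 g; L-cysteine hydrochloride 0.395 g; zinc sulfate heptahydrate 11.255 mg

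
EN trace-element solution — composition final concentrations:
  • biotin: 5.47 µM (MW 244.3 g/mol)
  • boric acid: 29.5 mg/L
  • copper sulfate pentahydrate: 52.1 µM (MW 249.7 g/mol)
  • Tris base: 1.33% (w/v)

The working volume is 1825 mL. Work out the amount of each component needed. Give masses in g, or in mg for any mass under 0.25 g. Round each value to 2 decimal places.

Working volume: 1825 mL = 1.825 L.
biotin: 5.47 µmol/L × 244.3 g/mol × 1.825 L ÷ 1000 = 2.44 mg
boric acid: 29.5 mg/L × 1.825 L = 53.84 mg
copper sulfate pentahydrate: 52.1 µmol/L × 249.7 g/mol × 1.825 L ÷ 1000 = 23.74 mg
Tris base: 1.33% w/v = 13.3 g/L → 13.3 × 1.825 L = 24.27 g

biotin 2.44 mg; boric acid 53.84 mg; copper sulfate pentahydrate 23.74 mg; Tris base 24.27 g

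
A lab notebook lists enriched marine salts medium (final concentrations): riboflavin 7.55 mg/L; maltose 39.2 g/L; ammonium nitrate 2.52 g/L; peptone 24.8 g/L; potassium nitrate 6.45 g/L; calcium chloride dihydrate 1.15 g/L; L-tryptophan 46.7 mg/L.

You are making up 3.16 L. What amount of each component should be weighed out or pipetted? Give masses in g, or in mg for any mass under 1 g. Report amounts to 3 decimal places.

Scale factor relative to 1 L: 3.16.
riboflavin: 7.55 mg/L × 3.16 L = 23.858 mg
maltose: 39.2 g/L × 3.16 L = 123.872 g
ammonium nitrate: 2.52 g/L × 3.16 L = 7.963 g
peptone: 24.8 g/L × 3.16 L = 78.368 g
potassium nitrate: 6.45 g/L × 3.16 L = 20.382 g
calcium chloride dihydrate: 1.15 g/L × 3.16 L = 3.634 g
L-tryptophan: 46.7 mg/L × 3.16 L = 147.572 mg

riboflavin 23.858 mg; maltose 123.872 g; ammonium nitrate 7.963 g; peptone 78.368 g; potassium nitrate 20.382 g; calcium chloride dihydrate 3.634 g; L-tryptophan 147.572 mg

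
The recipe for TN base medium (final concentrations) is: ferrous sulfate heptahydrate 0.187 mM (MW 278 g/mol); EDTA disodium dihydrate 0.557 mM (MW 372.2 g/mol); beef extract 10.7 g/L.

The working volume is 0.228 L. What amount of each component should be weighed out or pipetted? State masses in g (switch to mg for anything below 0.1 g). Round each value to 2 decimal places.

Working volume: 0.228 L.
ferrous sulfate heptahydrate: 0.187 mmol/L × 278 mg/mmol × 0.228 L = 11.85 mg
EDTA disodium dihydrate: 0.557 mmol/L × 372.2 mg/mmol × 0.228 L = 47.27 mg
beef extract: 10.7 g/L × 0.228 L = 2.44 g

ferrous sulfate heptahydrate 11.85 mg; EDTA disodium dihydrate 47.27 mg; beef extract 2.44 g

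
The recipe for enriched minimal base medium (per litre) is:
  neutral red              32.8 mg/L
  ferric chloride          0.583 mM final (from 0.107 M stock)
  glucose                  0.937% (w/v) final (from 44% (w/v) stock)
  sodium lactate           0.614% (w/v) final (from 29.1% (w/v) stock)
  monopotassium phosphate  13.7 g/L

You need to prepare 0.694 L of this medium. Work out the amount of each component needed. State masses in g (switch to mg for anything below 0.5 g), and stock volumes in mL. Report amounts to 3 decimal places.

neutral red 22.763 mg; ferric chloride 3.781 mL; glucose 14.779 mL; sodium lactate 14.643 mL; monopotassium phosphate 9.508 g

Working volume: 0.694 L.
neutral red: 32.8 mg/L × 0.694 L = 22.763 mg
ferric chloride: dilute stock: 0.583 mM × 694 mL ÷ 107 mM = 3.781 mL
glucose: dilute stock: 0.937% ÷ 44% × 694 mL = 14.779 mL
sodium lactate: V = C2·V2/C1 = 0.614% ÷ 29.1% × 694 mL = 14.643 mL
monopotassium phosphate: 13.7 g/L × 0.694 L = 9.508 g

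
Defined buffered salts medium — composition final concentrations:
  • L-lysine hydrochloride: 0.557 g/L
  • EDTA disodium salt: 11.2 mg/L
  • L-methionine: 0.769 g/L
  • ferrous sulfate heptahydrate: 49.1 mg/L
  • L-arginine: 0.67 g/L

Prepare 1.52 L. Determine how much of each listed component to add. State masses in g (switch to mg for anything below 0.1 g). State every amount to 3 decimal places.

L-lysine hydrochloride 0.847 g; EDTA disodium salt 17.024 mg; L-methionine 1.169 g; ferrous sulfate heptahydrate 74.632 mg; L-arginine 1.018 g

Working volume: 1.52 L.
L-lysine hydrochloride: 0.557 g/L × 1.52 L = 0.847 g
EDTA disodium salt: 11.2 mg/L × 1.52 L = 17.024 mg
L-methionine: 0.769 g/L × 1.52 L = 1.169 g
ferrous sulfate heptahydrate: 49.1 mg/L × 1.52 L = 74.632 mg
L-arginine: 0.67 g/L × 1.52 L = 1.018 g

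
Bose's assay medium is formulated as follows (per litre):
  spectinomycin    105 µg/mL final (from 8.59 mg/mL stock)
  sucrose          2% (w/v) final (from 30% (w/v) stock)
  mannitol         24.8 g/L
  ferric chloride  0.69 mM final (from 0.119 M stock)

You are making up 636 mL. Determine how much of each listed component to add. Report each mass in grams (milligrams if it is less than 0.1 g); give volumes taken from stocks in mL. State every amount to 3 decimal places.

Working volume: 636 mL = 0.636 L.
spectinomycin: dilute stock: 105 µg/mL × 636 mL ÷ 8590 µg/mL = 7.774 mL
sucrose: dilute stock: 2% ÷ 30% × 636 mL = 42.400 mL
mannitol: 24.8 g/L × 0.636 L = 15.773 g
ferric chloride: C1V1 = C2V2 → 0.69 mM × 636 mL ÷ 119 mM = 3.688 mL

spectinomycin 7.774 mL; sucrose 42.400 mL; mannitol 15.773 g; ferric chloride 3.688 mL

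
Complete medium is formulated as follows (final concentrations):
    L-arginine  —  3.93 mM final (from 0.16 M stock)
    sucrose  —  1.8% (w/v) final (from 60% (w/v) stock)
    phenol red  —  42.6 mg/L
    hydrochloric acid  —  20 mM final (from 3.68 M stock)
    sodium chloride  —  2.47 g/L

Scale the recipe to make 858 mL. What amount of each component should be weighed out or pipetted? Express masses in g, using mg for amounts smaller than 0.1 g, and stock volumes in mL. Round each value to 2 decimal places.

L-arginine 21.07 mL; sucrose 25.74 mL; phenol red 36.55 mg; hydrochloric acid 4.66 mL; sodium chloride 2.12 g

Scale factor relative to 1 L: 0.858.
L-arginine: dilute stock: 3.93 mM × 858 mL ÷ 160 mM = 21.07 mL
sucrose: V = C2·V2/C1 = 1.8% ÷ 60% × 858 mL = 25.74 mL
phenol red: 42.6 mg/L × 0.858 L = 36.55 mg
hydrochloric acid: dilute stock: 20 mM × 858 mL ÷ 3680 mM = 4.66 mL
sodium chloride: 2.47 g/L × 0.858 L = 2.12 g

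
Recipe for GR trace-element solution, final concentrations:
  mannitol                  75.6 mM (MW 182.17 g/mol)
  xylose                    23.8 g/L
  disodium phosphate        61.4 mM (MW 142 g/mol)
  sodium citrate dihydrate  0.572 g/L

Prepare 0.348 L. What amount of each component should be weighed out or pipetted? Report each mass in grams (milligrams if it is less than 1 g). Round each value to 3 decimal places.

Working volume: 0.348 L.
mannitol: 75.6 mmol/L × 182.17 g/mol × 0.348 L ÷ 1000 = 4.793 g
xylose: 23.8 g/L × 0.348 L = 8.282 g
disodium phosphate: 61.4 mmol/L × 142 g/mol × 0.348 L ÷ 1000 = 3.034 g
sodium citrate dihydrate: 0.572 g/L × 0.348 L = 0.199056 g = 199.056 mg

mannitol 4.793 g; xylose 8.282 g; disodium phosphate 3.034 g; sodium citrate dihydrate 199.056 mg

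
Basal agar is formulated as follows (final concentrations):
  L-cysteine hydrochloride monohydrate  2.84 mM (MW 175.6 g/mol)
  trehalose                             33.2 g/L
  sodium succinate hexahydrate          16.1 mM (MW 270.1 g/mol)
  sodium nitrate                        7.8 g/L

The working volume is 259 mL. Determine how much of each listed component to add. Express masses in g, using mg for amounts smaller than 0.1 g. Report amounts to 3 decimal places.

Scale factor relative to 1 L: 0.259.
L-cysteine hydrochloride monohydrate: 2.84 mmol/L × 175.6 g/mol × 0.259 L ÷ 1000 = 0.129 g
trehalose: 33.2 g/L × 0.259 L = 8.599 g
sodium succinate hexahydrate: 16.1 mmol/L × 270.1 g/mol × 0.259 L ÷ 1000 = 1.126 g
sodium nitrate: 7.8 g/L × 0.259 L = 2.020 g

L-cysteine hydrochloride monohydrate 0.129 g; trehalose 8.599 g; sodium succinate hexahydrate 1.126 g; sodium nitrate 2.020 g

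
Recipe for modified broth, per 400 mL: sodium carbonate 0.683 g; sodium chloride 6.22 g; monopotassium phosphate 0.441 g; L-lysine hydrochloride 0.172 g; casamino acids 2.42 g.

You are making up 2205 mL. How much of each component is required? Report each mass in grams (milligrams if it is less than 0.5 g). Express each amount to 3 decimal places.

Ratio of target to recipe volume: 2205 / 400 = 5.5125.
sodium carbonate: 0.683 g × (2205 mL / 400 mL) = 3.765 g
sodium chloride: 6.22 g × (2205 mL / 400 mL) = 34.288 g
monopotassium phosphate: 0.441 g × (2205 mL / 400 mL) = 2.431 g
L-lysine hydrochloride: 0.172 g × (2205 mL / 400 mL) = 0.948 g
casamino acids: 2.42 g × (2205 mL / 400 mL) = 13.340 g

sodium carbonate 3.765 g; sodium chloride 34.288 g; monopotassium phosphate 2.431 g; L-lysine hydrochloride 0.948 g; casamino acids 13.340 g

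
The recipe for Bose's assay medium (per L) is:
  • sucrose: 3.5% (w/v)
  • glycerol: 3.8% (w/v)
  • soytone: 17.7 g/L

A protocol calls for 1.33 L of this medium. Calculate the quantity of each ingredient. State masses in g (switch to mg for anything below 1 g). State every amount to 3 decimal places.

sucrose 46.550 g; glycerol 50.540 g; soytone 23.541 g

Working volume: 1.33 L.
sucrose: 3.5% w/v = 35 g/L → 35 × 1.33 L = 46.550 g
glycerol: 3.8% w/v = 38 g/L → 38 × 1.33 L = 50.540 g
soytone: 17.7 g/L × 1.33 L = 23.541 g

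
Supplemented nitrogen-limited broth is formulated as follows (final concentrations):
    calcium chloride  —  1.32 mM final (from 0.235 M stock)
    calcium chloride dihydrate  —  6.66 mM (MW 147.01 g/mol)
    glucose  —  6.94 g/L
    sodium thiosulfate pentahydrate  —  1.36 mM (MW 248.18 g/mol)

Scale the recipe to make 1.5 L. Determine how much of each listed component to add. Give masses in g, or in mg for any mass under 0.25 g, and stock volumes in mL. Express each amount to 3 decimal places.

Working volume: 1.5 L.
calcium chloride: dilute stock: 1.32 mM × 1500 mL ÷ 235 mM = 8.426 mL
calcium chloride dihydrate: 6.66 mmol/L × 147.01 g/mol × 1.5 L ÷ 1000 = 1.469 g
glucose: 6.94 g/L × 1.5 L = 10.410 g
sodium thiosulfate pentahydrate: 1.36 mmol/L × 248.18 g/mol × 1.5 L ÷ 1000 = 0.506 g

calcium chloride 8.426 mL; calcium chloride dihydrate 1.469 g; glucose 10.410 g; sodium thiosulfate pentahydrate 0.506 g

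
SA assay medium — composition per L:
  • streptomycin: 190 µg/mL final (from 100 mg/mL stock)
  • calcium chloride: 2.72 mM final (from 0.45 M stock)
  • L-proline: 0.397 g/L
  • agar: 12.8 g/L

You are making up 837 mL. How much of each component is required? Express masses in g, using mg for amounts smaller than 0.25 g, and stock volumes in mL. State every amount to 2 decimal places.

streptomycin 1.59 mL; calcium chloride 5.06 mL; L-proline 0.33 g; agar 10.71 g

Target volume = 837 mL = 0.837 L.
streptomycin: V = C2·V2/C1 = 190 µg/mL × 837 mL ÷ 100000 µg/mL = 1.59 mL
calcium chloride: dilute stock: 2.72 mM × 837 mL ÷ 450 mM = 5.06 mL
L-proline: 0.397 g/L × 0.837 L = 0.33 g
agar: 12.8 g/L × 0.837 L = 10.71 g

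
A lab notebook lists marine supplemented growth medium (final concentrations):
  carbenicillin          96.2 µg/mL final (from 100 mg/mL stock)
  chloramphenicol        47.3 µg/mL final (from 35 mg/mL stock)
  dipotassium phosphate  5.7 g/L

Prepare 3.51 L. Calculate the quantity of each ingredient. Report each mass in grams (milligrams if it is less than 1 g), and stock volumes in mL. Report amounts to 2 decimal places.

carbenicillin 3.38 mL; chloramphenicol 4.74 mL; dipotassium phosphate 20.01 g

Working volume: 3.51 L.
carbenicillin: C1V1 = C2V2 → 96.2 µg/mL × 3510 mL ÷ 100000 µg/mL = 3.38 mL
chloramphenicol: dilute stock: 47.3 µg/mL × 3510 mL ÷ 35000 µg/mL = 4.74 mL
dipotassium phosphate: 5.7 g/L × 3.51 L = 20.01 g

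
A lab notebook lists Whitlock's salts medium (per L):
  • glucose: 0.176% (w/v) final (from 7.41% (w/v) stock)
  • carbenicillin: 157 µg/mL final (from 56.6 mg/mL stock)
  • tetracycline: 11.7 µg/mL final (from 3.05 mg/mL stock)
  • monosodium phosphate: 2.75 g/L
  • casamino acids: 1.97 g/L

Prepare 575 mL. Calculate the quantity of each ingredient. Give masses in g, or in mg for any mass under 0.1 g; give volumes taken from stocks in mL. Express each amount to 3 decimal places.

glucose 13.657 mL; carbenicillin 1.595 mL; tetracycline 2.206 mL; monosodium phosphate 1.581 g; casamino acids 1.133 g

Working volume: 575 mL = 0.575 L.
glucose: dilute stock: 0.176% ÷ 7.41% × 575 mL = 13.657 mL
carbenicillin: V = C2·V2/C1 = 157 µg/mL × 575 mL ÷ 56600 µg/mL = 1.595 mL
tetracycline: C1V1 = C2V2 → 11.7 µg/mL × 575 mL ÷ 3050 µg/mL = 2.206 mL
monosodium phosphate: 2.75 g/L × 0.575 L = 1.581 g
casamino acids: 1.97 g/L × 0.575 L = 1.133 g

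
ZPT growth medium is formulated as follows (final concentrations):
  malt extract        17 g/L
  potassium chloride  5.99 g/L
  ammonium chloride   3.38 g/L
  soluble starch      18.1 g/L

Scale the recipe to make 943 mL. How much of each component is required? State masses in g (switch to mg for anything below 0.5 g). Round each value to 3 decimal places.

malt extract 16.031 g; potassium chloride 5.649 g; ammonium chloride 3.187 g; soluble starch 17.068 g

Target volume = 943 mL = 0.943 L.
malt extract: 17 g/L × 0.943 L = 16.031 g
potassium chloride: 5.99 g/L × 0.943 L = 5.649 g
ammonium chloride: 3.38 g/L × 0.943 L = 3.187 g
soluble starch: 18.1 g/L × 0.943 L = 17.068 g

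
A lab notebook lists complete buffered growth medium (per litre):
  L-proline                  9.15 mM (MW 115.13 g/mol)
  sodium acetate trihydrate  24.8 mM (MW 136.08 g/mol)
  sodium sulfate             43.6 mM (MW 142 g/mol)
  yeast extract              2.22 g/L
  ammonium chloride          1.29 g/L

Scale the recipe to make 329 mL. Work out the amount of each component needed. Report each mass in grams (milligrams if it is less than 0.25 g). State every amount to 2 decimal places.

Working volume: 329 mL = 0.329 L.
L-proline: 9.15 mmol/L × 115.13 g/mol × 0.329 L ÷ 1000 = 0.35 g
sodium acetate trihydrate: 24.8 mmol/L × 136.08 g/mol × 0.329 L ÷ 1000 = 1.11 g
sodium sulfate: 43.6 mmol/L × 142 g/mol × 0.329 L ÷ 1000 = 2.04 g
yeast extract: 2.22 g/L × 0.329 L = 0.73 g
ammonium chloride: 1.29 g/L × 0.329 L = 0.42 g

L-proline 0.35 g; sodium acetate trihydrate 1.11 g; sodium sulfate 2.04 g; yeast extract 0.73 g; ammonium chloride 0.42 g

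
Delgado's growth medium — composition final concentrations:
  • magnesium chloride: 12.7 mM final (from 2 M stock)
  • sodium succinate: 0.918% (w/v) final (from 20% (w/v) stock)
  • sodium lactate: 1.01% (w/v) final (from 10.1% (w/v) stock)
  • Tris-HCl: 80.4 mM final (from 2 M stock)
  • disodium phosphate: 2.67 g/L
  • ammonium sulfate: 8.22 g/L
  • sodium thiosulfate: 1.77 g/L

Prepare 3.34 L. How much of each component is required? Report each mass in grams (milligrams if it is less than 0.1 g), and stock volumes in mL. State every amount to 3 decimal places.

Scale factor relative to 1 L: 3.34.
magnesium chloride: C1V1 = C2V2 → 12.7 mM × 3340 mL ÷ 2000 mM = 21.209 mL
sodium succinate: dilute stock: 0.918% ÷ 20% × 3340 mL = 153.306 mL
sodium lactate: V = C2·V2/C1 = 1.01% ÷ 10.1% × 3340 mL = 334.000 mL
Tris-HCl: C1V1 = C2V2 → 80.4 mM × 3340 mL ÷ 2000 mM = 134.268 mL
disodium phosphate: 2.67 g/L × 3.34 L = 8.918 g
ammonium sulfate: 8.22 g/L × 3.34 L = 27.455 g
sodium thiosulfate: 1.77 g/L × 3.34 L = 5.912 g

magnesium chloride 21.209 mL; sodium succinate 153.306 mL; sodium lactate 334.000 mL; Tris-HCl 134.268 mL; disodium phosphate 8.918 g; ammonium sulfate 27.455 g; sodium thiosulfate 5.912 g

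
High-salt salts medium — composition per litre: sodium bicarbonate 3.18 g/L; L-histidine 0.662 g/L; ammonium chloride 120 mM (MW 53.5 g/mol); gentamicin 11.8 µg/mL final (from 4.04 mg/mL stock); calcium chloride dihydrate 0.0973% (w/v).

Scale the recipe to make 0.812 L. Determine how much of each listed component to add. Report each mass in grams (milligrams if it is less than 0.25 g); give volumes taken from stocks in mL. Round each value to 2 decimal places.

sodium bicarbonate 2.58 g; L-histidine 0.54 g; ammonium chloride 5.21 g; gentamicin 2.37 mL; calcium chloride dihydrate 0.79 g

Scale factor relative to 1 L: 0.812.
sodium bicarbonate: 3.18 g/L × 0.812 L = 2.58 g
L-histidine: 0.662 g/L × 0.812 L = 0.54 g
ammonium chloride: 120 mmol/L × 53.5 g/mol × 0.812 L ÷ 1000 = 5.21 g
gentamicin: C1V1 = C2V2 → 11.8 µg/mL × 812 mL ÷ 4040 µg/mL = 2.37 mL
calcium chloride dihydrate: 0.0973 g per 100 mL × 812 mL ÷ 100 = 0.79 g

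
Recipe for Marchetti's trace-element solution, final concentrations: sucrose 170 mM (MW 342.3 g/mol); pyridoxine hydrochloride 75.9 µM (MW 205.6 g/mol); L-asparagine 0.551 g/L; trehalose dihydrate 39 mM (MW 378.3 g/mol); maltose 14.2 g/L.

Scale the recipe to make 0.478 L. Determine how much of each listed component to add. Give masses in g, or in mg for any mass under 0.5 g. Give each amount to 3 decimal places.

Scale factor relative to 1 L: 0.478.
sucrose: 170 mmol/L × 342.3 g/mol × 0.478 L ÷ 1000 = 27.815 g
pyridoxine hydrochloride: 75.9 µmol/L × 205.6 g/mol × 0.478 L ÷ 1000 = 7.459 mg
L-asparagine: 0.551 g/L × 0.478 L = 0.263378 g = 263.378 mg
trehalose dihydrate: 39 mmol/L × 378.3 g/mol × 0.478 L ÷ 1000 = 7.052 g
maltose: 14.2 g/L × 0.478 L = 6.788 g

sucrose 27.815 g; pyridoxine hydrochloride 7.459 mg; L-asparagine 263.378 mg; trehalose dihydrate 7.052 g; maltose 6.788 g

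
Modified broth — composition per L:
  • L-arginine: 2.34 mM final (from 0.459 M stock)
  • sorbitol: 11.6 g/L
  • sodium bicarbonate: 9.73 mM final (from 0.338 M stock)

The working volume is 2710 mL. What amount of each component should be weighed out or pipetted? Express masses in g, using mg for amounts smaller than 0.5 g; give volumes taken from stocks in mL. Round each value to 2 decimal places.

L-arginine 13.82 mL; sorbitol 31.44 g; sodium bicarbonate 78.01 mL

Scale factor relative to 1 L: 2.71.
L-arginine: dilute stock: 2.34 mM × 2710 mL ÷ 459 mM = 13.82 mL
sorbitol: 11.6 g/L × 2.71 L = 31.44 g
sodium bicarbonate: V = C2·V2/C1 = 9.73 mM × 2710 mL ÷ 338 mM = 78.01 mL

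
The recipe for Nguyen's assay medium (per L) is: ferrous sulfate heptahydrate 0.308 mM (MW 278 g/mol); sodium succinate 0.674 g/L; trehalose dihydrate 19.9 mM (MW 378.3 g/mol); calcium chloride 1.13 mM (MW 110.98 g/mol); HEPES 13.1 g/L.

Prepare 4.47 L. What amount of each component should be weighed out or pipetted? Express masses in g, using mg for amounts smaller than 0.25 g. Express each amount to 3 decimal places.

Working volume: 4.47 L.
ferrous sulfate heptahydrate: 0.308 mmol/L × 278 g/mol × 4.47 L ÷ 1000 = 0.383 g
sodium succinate: 0.674 g/L × 4.47 L = 3.013 g
trehalose dihydrate: 19.9 mmol/L × 378.3 g/mol × 4.47 L ÷ 1000 = 33.651 g
calcium chloride: 1.13 mmol/L × 110.98 g/mol × 4.47 L ÷ 1000 = 0.561 g
HEPES: 13.1 g/L × 4.47 L = 58.557 g

ferrous sulfate heptahydrate 0.383 g; sodium succinate 3.013 g; trehalose dihydrate 33.651 g; calcium chloride 0.561 g; HEPES 58.557 g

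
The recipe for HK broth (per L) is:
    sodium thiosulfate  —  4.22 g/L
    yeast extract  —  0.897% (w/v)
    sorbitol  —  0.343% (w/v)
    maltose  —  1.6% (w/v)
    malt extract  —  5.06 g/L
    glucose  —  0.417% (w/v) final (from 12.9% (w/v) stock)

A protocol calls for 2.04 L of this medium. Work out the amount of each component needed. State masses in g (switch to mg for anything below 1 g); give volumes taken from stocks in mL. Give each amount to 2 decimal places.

sodium thiosulfate 8.61 g; yeast extract 18.30 g; sorbitol 7.00 g; maltose 32.64 g; malt extract 10.32 g; glucose 65.94 mL

Scale factor relative to 1 L: 2.04.
sodium thiosulfate: 4.22 g/L × 2.04 L = 8.61 g
yeast extract: 0.897 g per 100 mL × 2040 mL ÷ 100 = 18.30 g
sorbitol: 0.343% w/v = 3.43 g/L → 3.43 × 2.04 L = 7.00 g
maltose: 1.6 g per 100 mL × 2040 mL ÷ 100 = 32.64 g
malt extract: 5.06 g/L × 2.04 L = 10.32 g
glucose: C1V1 = C2V2 → 0.417% ÷ 12.9% × 2040 mL = 65.94 mL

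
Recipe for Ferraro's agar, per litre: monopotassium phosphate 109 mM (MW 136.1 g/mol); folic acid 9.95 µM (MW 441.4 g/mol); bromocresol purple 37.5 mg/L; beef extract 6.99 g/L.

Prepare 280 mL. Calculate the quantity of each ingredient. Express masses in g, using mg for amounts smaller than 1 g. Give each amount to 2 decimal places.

monopotassium phosphate 4.15 g; folic acid 1.23 mg; bromocresol purple 10.50 mg; beef extract 1.96 g

Scale factor relative to 1 L: 0.28.
monopotassium phosphate: 109 mmol/L × 136.1 g/mol × 0.28 L ÷ 1000 = 4.15 g
folic acid: 9.95 µmol/L × 441.4 g/mol × 0.28 L ÷ 1000 = 1.23 mg
bromocresol purple: 37.5 mg/L × 0.28 L = 10.50 mg
beef extract: 6.99 g/L × 0.28 L = 1.96 g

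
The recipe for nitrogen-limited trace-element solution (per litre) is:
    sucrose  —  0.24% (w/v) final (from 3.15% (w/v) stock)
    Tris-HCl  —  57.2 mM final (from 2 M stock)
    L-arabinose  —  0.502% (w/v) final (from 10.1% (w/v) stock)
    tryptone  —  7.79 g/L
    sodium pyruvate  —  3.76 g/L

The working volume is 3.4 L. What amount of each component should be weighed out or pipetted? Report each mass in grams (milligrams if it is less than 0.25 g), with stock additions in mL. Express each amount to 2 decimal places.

sucrose 259.05 mL; Tris-HCl 97.24 mL; L-arabinose 168.99 mL; tryptone 26.49 g; sodium pyruvate 12.78 g

Working volume: 3.4 L.
sucrose: C1V1 = C2V2 → 0.24% ÷ 3.15% × 3400 mL = 259.05 mL
Tris-HCl: V = C2·V2/C1 = 57.2 mM × 3400 mL ÷ 2000 mM = 97.24 mL
L-arabinose: dilute stock: 0.502% ÷ 10.1% × 3400 mL = 168.99 mL
tryptone: 7.79 g/L × 3.4 L = 26.49 g
sodium pyruvate: 3.76 g/L × 3.4 L = 12.78 g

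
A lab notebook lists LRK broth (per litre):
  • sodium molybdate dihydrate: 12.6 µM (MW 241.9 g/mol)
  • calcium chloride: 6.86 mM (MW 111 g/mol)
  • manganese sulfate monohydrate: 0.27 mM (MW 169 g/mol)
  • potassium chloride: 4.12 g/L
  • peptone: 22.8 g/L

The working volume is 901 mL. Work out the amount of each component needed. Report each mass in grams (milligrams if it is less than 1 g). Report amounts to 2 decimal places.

Target volume = 901 mL = 0.901 L.
sodium molybdate dihydrate: 12.6 µmol/L × 241.9 g/mol × 0.901 L ÷ 1000 = 2.75 mg
calcium chloride: 6.86 mmol/L × 111 mg/mmol × 0.901 L = 686.08 mg
manganese sulfate monohydrate: 0.27 mmol/L × 169 mg/mmol × 0.901 L = 41.11 mg
potassium chloride: 4.12 g/L × 0.901 L = 3.71 g
peptone: 22.8 g/L × 0.901 L = 20.54 g

sodium molybdate dihydrate 2.75 mg; calcium chloride 686.08 mg; manganese sulfate monohydrate 41.11 mg; potassium chloride 3.71 g; peptone 20.54 g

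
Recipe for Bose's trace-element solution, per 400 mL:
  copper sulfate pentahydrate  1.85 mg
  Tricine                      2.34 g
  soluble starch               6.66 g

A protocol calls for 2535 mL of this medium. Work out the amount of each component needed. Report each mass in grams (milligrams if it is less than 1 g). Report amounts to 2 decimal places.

copper sulfate pentahydrate 11.72 mg; Tricine 14.83 g; soluble starch 42.21 g

Ratio of target to recipe volume: 2535 / 400 = 6.3375.
copper sulfate pentahydrate: 1.85 mg × (2535 mL / 400 mL) = 11.72 mg
Tricine: 2.34 g × (2535 mL / 400 mL) = 14.83 g
soluble starch: 6.66 g × (2535 mL / 400 mL) = 42.21 g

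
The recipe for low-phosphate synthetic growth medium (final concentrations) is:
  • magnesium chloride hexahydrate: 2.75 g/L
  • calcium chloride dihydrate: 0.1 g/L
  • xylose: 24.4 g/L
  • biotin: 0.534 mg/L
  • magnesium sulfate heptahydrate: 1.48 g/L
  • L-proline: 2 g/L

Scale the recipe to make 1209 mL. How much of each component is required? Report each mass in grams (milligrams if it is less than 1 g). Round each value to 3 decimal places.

magnesium chloride hexahydrate 3.325 g; calcium chloride dihydrate 120.900 mg; xylose 29.500 g; biotin 0.646 mg; magnesium sulfate heptahydrate 1.789 g; L-proline 2.418 g

Scale factor relative to 1 L: 1.209.
magnesium chloride hexahydrate: 2.75 g/L × 1.209 L = 3.325 g
calcium chloride dihydrate: 0.1 g/L × 1.209 L = 0.1209 g = 120.900 mg
xylose: 24.4 g/L × 1.209 L = 29.500 g
biotin: 0.534 mg/L × 1.209 L = 0.646 mg
magnesium sulfate heptahydrate: 1.48 g/L × 1.209 L = 1.789 g
L-proline: 2 g/L × 1.209 L = 2.418 g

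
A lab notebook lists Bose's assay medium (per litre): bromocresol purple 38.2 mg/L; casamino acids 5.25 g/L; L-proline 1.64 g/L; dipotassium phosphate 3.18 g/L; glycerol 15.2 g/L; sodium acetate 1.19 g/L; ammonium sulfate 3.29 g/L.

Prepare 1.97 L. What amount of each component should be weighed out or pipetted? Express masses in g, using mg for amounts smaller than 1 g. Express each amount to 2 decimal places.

Working volume: 1.97 L.
bromocresol purple: 38.2 mg/L × 1.97 L = 75.25 mg
casamino acids: 5.25 g/L × 1.97 L = 10.34 g
L-proline: 1.64 g/L × 1.97 L = 3.23 g
dipotassium phosphate: 3.18 g/L × 1.97 L = 6.26 g
glycerol: 15.2 g/L × 1.97 L = 29.94 g
sodium acetate: 1.19 g/L × 1.97 L = 2.34 g
ammonium sulfate: 3.29 g/L × 1.97 L = 6.48 g

bromocresol purple 75.25 mg; casamino acids 10.34 g; L-proline 3.23 g; dipotassium phosphate 6.26 g; glycerol 29.94 g; sodium acetate 2.34 g; ammonium sulfate 6.48 g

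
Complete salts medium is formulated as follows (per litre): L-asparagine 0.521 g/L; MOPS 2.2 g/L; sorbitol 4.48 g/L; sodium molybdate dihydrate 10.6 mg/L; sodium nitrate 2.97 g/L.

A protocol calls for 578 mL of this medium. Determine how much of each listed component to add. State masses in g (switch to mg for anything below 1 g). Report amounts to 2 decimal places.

Working volume: 578 mL = 0.578 L.
L-asparagine: 0.521 g/L × 0.578 L = 0.301138 g = 301.14 mg
MOPS: 2.2 g/L × 0.578 L = 1.27 g
sorbitol: 4.48 g/L × 0.578 L = 2.59 g
sodium molybdate dihydrate: 10.6 mg/L × 0.578 L = 6.13 mg
sodium nitrate: 2.97 g/L × 0.578 L = 1.72 g

L-asparagine 301.14 mg; MOPS 1.27 g; sorbitol 2.59 g; sodium molybdate dihydrate 6.13 mg; sodium nitrate 1.72 g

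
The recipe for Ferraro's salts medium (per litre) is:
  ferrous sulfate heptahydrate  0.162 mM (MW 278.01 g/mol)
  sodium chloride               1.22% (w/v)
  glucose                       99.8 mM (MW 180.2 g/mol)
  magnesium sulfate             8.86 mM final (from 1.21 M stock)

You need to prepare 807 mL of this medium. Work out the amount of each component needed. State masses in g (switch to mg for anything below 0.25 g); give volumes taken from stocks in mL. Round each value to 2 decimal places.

Scale factor relative to 1 L: 0.807.
ferrous sulfate heptahydrate: 0.162 mmol/L × 278.01 mg/mmol × 0.807 L = 36.35 mg
sodium chloride: 1.22 g per 100 mL × 807 mL ÷ 100 = 9.85 g
glucose: 99.8 mmol/L × 180.2 g/mol × 0.807 L ÷ 1000 = 14.51 g
magnesium sulfate: C1V1 = C2V2 → 8.86 mM × 807 mL ÷ 1210 mM = 5.91 mL

ferrous sulfate heptahydrate 36.35 mg; sodium chloride 9.85 g; glucose 14.51 g; magnesium sulfate 5.91 mL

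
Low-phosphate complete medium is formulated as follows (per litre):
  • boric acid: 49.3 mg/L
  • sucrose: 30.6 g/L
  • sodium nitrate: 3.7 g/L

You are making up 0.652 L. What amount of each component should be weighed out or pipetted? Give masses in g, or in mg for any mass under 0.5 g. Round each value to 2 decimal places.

Working volume: 0.652 L.
boric acid: 49.3 mg/L × 0.652 L = 32.14 mg
sucrose: 30.6 g/L × 0.652 L = 19.95 g
sodium nitrate: 3.7 g/L × 0.652 L = 2.41 g

boric acid 32.14 mg; sucrose 19.95 g; sodium nitrate 2.41 g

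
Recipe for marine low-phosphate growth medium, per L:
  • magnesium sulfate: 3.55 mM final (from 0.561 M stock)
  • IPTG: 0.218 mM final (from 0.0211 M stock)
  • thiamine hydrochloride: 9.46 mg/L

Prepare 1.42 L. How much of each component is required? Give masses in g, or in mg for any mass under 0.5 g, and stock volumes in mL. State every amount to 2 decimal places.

Working volume: 1.42 L.
magnesium sulfate: C1V1 = C2V2 → 3.55 mM × 1420 mL ÷ 561 mM = 8.99 mL
IPTG: C1V1 = C2V2 → 0.218 mM × 1420 mL ÷ 21.1 mM = 14.67 mL
thiamine hydrochloride: 9.46 mg/L × 1.42 L = 13.43 mg

magnesium sulfate 8.99 mL; IPTG 14.67 mL; thiamine hydrochloride 13.43 mg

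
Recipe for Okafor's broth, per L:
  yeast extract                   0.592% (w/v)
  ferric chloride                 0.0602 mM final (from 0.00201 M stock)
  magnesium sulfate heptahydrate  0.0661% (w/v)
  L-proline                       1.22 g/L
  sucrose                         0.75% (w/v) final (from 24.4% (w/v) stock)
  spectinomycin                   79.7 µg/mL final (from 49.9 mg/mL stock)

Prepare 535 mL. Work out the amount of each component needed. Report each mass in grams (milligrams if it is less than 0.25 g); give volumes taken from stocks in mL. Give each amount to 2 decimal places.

yeast extract 3.17 g; ferric chloride 16.02 mL; magnesium sulfate heptahydrate 0.35 g; L-proline 0.65 g; sucrose 16.44 mL; spectinomycin 0.85 mL

Scale factor relative to 1 L: 0.535.
yeast extract: 0.592% w/v = 5.92 g/L → 5.92 × 0.535 L = 3.17 g
ferric chloride: V = C2·V2/C1 = 0.0602 mM × 535 mL ÷ 2.01 mM = 16.02 mL
magnesium sulfate heptahydrate: 0.0661 g per 100 mL × 535 mL ÷ 100 = 0.35 g
L-proline: 1.22 g/L × 0.535 L = 0.65 g
sucrose: V = C2·V2/C1 = 0.75% ÷ 24.4% × 535 mL = 16.44 mL
spectinomycin: dilute stock: 79.7 µg/mL × 535 mL ÷ 49900 µg/mL = 0.85 mL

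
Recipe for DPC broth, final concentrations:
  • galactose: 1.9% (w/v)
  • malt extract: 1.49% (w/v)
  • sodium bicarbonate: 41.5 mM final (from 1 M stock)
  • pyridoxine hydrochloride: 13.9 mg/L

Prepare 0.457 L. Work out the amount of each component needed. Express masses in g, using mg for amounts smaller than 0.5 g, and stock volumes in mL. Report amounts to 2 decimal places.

galactose 8.68 g; malt extract 6.81 g; sodium bicarbonate 18.97 mL; pyridoxine hydrochloride 6.35 mg

Scale factor relative to 1 L: 0.457.
galactose: 1.9% w/v = 19 g/L → 19 × 0.457 L = 8.68 g
malt extract: 1.49% w/v = 14.9 g/L → 14.9 × 0.457 L = 6.81 g
sodium bicarbonate: C1V1 = C2V2 → 41.5 mM × 457 mL ÷ 1000 mM = 18.97 mL
pyridoxine hydrochloride: 13.9 mg/L × 0.457 L = 6.35 mg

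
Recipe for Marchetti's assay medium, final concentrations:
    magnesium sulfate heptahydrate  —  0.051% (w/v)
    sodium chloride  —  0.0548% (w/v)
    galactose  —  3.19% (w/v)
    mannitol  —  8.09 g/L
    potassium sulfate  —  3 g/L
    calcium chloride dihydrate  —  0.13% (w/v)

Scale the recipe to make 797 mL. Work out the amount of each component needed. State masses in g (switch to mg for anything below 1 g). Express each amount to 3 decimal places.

Working volume: 797 mL = 0.797 L.
magnesium sulfate heptahydrate: 0.051 g per 100 mL × 797 mL ÷ 100 = 0.40647 g = 406.470 mg
sodium chloride: 0.0548% w/v = 0.548 g/L → 0.548 × 0.797 L = 0.436756 g = 436.756 mg
galactose: 3.19 g per 100 mL × 797 mL ÷ 100 = 25.424 g
mannitol: 8.09 g/L × 0.797 L = 6.448 g
potassium sulfate: 3 g/L × 0.797 L = 2.391 g
calcium chloride dihydrate: 0.13% w/v = 1.3 g/L → 1.3 × 0.797 L = 1.036 g

magnesium sulfate heptahydrate 406.470 mg; sodium chloride 436.756 mg; galactose 25.424 g; mannitol 6.448 g; potassium sulfate 2.391 g; calcium chloride dihydrate 1.036 g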